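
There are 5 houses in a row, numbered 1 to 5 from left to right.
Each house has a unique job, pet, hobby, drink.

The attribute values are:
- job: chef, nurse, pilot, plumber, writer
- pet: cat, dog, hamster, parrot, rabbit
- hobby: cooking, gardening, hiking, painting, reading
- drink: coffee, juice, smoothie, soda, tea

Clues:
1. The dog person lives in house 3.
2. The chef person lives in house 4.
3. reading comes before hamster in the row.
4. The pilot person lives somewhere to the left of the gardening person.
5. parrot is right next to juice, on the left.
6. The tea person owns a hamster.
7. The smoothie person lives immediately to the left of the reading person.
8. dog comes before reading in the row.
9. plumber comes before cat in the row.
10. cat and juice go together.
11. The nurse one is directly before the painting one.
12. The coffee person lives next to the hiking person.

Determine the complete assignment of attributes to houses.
Solution:

House | Job | Pet | Hobby | Drink
---------------------------------
  1   | plumber | parrot | cooking | coffee
  2   | nurse | cat | hiking | juice
  3   | pilot | dog | painting | smoothie
  4   | chef | rabbit | reading | soda
  5   | writer | hamster | gardening | tea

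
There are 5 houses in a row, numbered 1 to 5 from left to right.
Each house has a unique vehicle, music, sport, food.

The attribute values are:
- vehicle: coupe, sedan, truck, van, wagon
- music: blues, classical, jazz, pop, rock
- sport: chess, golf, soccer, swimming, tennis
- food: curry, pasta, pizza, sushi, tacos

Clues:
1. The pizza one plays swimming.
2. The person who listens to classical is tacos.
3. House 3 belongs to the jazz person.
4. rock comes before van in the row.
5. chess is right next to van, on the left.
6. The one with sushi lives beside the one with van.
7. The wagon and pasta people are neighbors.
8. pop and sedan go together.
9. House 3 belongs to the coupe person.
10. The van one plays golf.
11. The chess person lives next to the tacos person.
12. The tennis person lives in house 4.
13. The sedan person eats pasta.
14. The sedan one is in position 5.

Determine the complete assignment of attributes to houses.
Solution:

House | Vehicle | Music | Sport | Food
--------------------------------------
  1   | truck | rock | chess | sushi
  2   | van | classical | golf | tacos
  3   | coupe | jazz | swimming | pizza
  4   | wagon | blues | tennis | curry
  5   | sedan | pop | soccer | pasta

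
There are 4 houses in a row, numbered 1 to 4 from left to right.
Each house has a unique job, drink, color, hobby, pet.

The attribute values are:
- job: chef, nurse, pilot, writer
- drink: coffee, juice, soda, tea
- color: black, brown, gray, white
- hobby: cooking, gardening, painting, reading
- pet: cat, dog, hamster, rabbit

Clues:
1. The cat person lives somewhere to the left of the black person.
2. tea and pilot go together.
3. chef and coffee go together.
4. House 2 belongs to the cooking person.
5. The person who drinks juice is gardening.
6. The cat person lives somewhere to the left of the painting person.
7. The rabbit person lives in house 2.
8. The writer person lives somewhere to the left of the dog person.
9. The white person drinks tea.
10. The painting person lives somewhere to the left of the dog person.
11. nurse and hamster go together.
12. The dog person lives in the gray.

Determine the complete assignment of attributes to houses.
Solution:

House | Job | Drink | Color | Hobby | Pet
-----------------------------------------
  1   | writer | juice | brown | gardening | cat
  2   | pilot | tea | white | cooking | rabbit
  3   | nurse | soda | black | painting | hamster
  4   | chef | coffee | gray | reading | dog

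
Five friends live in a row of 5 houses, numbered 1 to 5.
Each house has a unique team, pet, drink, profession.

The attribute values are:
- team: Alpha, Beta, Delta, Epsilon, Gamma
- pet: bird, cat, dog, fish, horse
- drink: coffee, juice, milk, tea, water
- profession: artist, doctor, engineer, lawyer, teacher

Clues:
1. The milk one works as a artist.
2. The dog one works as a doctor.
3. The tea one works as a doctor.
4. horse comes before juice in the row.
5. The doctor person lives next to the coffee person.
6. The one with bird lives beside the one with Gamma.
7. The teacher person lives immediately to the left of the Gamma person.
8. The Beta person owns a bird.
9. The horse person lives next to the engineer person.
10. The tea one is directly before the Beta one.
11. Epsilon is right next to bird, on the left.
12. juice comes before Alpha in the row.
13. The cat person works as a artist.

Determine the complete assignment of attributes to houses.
Solution:

House | Team | Pet | Drink | Profession
---------------------------------------
  1   | Epsilon | dog | tea | doctor
  2   | Beta | bird | coffee | teacher
  3   | Gamma | horse | water | lawyer
  4   | Delta | fish | juice | engineer
  5   | Alpha | cat | milk | artist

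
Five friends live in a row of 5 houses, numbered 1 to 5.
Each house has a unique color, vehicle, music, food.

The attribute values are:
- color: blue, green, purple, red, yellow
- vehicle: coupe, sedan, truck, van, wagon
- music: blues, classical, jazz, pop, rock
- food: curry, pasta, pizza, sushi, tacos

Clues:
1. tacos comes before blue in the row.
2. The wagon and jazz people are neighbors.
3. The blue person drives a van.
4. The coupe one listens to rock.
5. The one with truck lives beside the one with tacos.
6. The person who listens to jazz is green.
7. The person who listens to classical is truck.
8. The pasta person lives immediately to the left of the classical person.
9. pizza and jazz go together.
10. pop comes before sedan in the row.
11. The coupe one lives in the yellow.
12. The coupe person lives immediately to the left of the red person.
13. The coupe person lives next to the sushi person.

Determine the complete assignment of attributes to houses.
Solution:

House | Color | Vehicle | Music | Food
--------------------------------------
  1   | yellow | coupe | rock | pasta
  2   | red | truck | classical | sushi
  3   | purple | wagon | pop | tacos
  4   | green | sedan | jazz | pizza
  5   | blue | van | blues | curry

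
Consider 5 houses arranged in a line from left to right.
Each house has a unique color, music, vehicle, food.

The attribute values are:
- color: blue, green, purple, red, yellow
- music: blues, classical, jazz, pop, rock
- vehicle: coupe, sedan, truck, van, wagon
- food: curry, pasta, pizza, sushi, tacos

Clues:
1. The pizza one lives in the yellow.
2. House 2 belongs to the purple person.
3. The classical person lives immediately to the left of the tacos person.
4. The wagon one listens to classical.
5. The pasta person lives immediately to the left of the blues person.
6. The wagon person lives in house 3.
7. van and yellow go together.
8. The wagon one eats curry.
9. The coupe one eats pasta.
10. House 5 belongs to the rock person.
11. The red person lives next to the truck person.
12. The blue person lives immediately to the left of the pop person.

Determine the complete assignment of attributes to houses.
Solution:

House | Color | Music | Vehicle | Food
--------------------------------------
  1   | red | jazz | coupe | pasta
  2   | purple | blues | truck | sushi
  3   | blue | classical | wagon | curry
  4   | green | pop | sedan | tacos
  5   | yellow | rock | van | pizza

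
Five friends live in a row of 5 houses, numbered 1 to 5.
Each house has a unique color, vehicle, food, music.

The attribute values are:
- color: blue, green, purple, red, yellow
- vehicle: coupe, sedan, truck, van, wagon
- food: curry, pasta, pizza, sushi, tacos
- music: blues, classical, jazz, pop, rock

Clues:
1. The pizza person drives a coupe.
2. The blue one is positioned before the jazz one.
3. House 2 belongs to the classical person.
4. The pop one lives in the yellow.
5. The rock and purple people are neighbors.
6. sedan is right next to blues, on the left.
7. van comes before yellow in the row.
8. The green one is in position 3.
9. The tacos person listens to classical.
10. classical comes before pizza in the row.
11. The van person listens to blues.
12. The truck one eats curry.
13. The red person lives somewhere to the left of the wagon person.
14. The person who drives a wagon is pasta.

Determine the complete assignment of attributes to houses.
Solution:

House | Color | Vehicle | Food | Music
--------------------------------------
  1   | blue | truck | curry | rock
  2   | purple | sedan | tacos | classical
  3   | green | van | sushi | blues
  4   | red | coupe | pizza | jazz
  5   | yellow | wagon | pasta | pop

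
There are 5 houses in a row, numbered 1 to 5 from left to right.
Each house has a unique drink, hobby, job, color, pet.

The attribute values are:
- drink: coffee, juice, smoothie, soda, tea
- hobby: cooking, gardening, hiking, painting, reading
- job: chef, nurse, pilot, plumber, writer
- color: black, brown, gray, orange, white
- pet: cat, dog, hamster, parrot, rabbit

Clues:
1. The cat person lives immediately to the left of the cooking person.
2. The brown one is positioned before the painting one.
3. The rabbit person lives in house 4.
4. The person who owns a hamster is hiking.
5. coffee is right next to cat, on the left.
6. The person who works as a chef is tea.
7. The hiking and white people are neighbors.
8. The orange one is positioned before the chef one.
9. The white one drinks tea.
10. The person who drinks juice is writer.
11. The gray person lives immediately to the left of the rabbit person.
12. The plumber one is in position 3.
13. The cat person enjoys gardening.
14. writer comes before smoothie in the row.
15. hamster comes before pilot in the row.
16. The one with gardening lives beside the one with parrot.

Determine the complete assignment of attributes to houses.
Solution:

House | Drink | Hobby | Job | Color | Pet
-----------------------------------------
  1   | coffee | hiking | nurse | orange | hamster
  2   | tea | gardening | chef | white | cat
  3   | soda | cooking | plumber | gray | parrot
  4   | juice | reading | writer | brown | rabbit
  5   | smoothie | painting | pilot | black | dog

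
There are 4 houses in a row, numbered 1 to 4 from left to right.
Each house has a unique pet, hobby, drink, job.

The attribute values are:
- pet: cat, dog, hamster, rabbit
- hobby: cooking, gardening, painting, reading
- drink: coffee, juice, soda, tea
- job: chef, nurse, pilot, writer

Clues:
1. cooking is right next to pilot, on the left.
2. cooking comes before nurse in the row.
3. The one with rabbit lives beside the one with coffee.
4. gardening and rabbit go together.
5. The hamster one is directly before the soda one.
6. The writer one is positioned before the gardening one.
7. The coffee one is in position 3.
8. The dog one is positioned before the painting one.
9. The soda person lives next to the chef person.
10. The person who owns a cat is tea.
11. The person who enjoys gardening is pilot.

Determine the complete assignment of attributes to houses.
Solution:

House | Pet | Hobby | Drink | Job
---------------------------------
  1   | hamster | cooking | juice | writer
  2   | rabbit | gardening | soda | pilot
  3   | dog | reading | coffee | chef
  4   | cat | painting | tea | nurse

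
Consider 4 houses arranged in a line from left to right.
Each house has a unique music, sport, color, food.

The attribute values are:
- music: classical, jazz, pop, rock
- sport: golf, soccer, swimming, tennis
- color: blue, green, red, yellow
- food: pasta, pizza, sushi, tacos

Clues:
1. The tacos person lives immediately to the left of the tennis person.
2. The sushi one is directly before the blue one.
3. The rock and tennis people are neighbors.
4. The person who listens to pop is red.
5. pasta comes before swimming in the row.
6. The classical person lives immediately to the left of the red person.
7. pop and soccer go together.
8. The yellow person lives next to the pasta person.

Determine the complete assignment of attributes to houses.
Solution:

House | Music | Sport | Color | Food
------------------------------------
  1   | rock | golf | yellow | tacos
  2   | classical | tennis | green | pasta
  3   | pop | soccer | red | sushi
  4   | jazz | swimming | blue | pizza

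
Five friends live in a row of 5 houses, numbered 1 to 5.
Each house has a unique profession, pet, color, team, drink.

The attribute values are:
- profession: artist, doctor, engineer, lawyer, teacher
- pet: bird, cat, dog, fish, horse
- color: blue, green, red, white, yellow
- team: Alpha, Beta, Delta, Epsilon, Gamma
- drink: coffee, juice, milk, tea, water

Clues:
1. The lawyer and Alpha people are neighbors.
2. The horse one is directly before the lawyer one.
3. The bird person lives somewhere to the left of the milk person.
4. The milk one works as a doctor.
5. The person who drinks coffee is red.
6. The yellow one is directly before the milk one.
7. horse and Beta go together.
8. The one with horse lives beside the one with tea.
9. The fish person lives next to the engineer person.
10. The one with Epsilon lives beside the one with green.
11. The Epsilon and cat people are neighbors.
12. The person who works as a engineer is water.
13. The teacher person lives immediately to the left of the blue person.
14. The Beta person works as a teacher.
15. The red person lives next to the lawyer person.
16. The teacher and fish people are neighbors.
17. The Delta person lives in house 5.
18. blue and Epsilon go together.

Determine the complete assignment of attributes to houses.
Solution:

House | Profession | Pet | Color | Team | Drink
-----------------------------------------------
  1   | teacher | horse | red | Beta | coffee
  2   | lawyer | fish | blue | Epsilon | tea
  3   | engineer | cat | green | Alpha | water
  4   | artist | bird | yellow | Gamma | juice
  5   | doctor | dog | white | Delta | milk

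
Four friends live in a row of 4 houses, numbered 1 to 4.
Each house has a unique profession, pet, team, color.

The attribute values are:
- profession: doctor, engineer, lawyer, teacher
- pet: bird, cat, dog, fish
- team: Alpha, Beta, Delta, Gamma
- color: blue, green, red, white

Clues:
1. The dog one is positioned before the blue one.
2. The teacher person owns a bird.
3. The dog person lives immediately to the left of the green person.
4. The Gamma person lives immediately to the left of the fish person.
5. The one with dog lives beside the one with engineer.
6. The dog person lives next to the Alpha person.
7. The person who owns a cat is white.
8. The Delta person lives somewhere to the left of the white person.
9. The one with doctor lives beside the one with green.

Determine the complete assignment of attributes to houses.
Solution:

House | Profession | Pet | Team | Color
---------------------------------------
  1   | doctor | dog | Gamma | red
  2   | engineer | fish | Alpha | green
  3   | teacher | bird | Delta | blue
  4   | lawyer | cat | Beta | white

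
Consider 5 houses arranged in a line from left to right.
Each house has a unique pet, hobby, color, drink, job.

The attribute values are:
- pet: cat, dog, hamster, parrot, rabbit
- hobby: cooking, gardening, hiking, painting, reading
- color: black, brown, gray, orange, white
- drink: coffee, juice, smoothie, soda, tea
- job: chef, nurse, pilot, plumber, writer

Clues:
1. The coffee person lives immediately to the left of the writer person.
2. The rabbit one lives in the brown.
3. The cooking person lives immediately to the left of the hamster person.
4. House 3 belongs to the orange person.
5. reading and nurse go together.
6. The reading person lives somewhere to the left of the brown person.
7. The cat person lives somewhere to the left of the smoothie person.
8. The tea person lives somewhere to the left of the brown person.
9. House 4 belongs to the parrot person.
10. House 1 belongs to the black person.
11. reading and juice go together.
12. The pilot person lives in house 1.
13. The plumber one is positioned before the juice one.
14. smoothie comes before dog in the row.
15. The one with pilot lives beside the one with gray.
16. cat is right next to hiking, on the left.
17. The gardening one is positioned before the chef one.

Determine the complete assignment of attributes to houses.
Solution:

House | Pet | Hobby | Color | Drink | Job
-----------------------------------------
  1   | cat | cooking | black | coffee | pilot
  2   | hamster | hiking | gray | smoothie | writer
  3   | dog | gardening | orange | tea | plumber
  4   | parrot | reading | white | juice | nurse
  5   | rabbit | painting | brown | soda | chef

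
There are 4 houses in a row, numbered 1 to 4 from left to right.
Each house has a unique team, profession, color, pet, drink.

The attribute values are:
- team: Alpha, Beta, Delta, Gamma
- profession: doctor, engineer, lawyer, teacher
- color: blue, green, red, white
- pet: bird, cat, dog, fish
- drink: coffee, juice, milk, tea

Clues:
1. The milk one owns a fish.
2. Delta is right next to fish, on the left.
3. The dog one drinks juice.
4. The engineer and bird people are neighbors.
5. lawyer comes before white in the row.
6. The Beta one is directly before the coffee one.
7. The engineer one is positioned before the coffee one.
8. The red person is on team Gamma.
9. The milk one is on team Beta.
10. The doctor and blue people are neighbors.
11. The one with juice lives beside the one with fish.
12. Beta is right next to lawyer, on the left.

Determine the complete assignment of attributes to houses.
Solution:

House | Team | Profession | Color | Pet | Drink
-----------------------------------------------
  1   | Delta | doctor | green | dog | juice
  2   | Beta | engineer | blue | fish | milk
  3   | Gamma | lawyer | red | bird | coffee
  4   | Alpha | teacher | white | cat | tea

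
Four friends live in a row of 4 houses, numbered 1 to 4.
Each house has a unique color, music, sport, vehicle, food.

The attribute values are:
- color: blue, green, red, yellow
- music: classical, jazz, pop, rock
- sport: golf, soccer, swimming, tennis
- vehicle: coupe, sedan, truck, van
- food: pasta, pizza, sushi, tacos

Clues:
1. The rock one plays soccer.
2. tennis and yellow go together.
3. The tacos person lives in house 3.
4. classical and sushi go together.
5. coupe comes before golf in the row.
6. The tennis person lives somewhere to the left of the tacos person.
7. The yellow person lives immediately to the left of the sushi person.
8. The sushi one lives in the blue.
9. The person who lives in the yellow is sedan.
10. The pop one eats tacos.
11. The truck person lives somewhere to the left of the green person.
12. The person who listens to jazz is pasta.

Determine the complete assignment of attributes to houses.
Solution:

House | Color | Music | Sport | Vehicle | Food
----------------------------------------------
  1   | yellow | jazz | tennis | sedan | pasta
  2   | blue | classical | swimming | coupe | sushi
  3   | red | pop | golf | truck | tacos
  4   | green | rock | soccer | van | pizza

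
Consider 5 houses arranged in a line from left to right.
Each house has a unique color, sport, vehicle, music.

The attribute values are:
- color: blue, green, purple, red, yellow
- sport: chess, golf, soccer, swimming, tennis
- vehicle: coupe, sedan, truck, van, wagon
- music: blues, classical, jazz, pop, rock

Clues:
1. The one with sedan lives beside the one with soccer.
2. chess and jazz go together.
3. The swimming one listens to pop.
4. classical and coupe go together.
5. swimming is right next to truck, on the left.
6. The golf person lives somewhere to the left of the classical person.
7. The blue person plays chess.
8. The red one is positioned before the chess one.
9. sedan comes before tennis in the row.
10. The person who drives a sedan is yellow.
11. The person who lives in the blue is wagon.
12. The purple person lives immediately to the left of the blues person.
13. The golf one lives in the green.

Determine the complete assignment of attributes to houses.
Solution:

House | Color | Sport | Vehicle | Music
---------------------------------------
  1   | yellow | swimming | sedan | pop
  2   | purple | soccer | truck | rock
  3   | green | golf | van | blues
  4   | red | tennis | coupe | classical
  5   | blue | chess | wagon | jazz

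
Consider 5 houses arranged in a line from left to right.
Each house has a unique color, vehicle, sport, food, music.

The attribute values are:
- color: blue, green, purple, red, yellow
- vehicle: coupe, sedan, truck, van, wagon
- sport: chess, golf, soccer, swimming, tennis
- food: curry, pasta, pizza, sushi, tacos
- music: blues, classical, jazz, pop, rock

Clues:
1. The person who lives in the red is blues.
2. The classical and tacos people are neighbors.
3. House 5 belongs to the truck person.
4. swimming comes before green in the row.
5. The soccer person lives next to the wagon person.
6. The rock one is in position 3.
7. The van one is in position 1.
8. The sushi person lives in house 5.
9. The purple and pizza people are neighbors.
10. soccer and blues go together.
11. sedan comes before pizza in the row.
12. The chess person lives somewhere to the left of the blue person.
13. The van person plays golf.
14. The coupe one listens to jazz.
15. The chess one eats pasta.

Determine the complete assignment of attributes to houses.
Solution:

House | Color | Vehicle | Sport | Food | Music
----------------------------------------------
  1   | yellow | van | golf | curry | classical
  2   | red | sedan | soccer | tacos | blues
  3   | purple | wagon | chess | pasta | rock
  4   | blue | coupe | swimming | pizza | jazz
  5   | green | truck | tennis | sushi | pop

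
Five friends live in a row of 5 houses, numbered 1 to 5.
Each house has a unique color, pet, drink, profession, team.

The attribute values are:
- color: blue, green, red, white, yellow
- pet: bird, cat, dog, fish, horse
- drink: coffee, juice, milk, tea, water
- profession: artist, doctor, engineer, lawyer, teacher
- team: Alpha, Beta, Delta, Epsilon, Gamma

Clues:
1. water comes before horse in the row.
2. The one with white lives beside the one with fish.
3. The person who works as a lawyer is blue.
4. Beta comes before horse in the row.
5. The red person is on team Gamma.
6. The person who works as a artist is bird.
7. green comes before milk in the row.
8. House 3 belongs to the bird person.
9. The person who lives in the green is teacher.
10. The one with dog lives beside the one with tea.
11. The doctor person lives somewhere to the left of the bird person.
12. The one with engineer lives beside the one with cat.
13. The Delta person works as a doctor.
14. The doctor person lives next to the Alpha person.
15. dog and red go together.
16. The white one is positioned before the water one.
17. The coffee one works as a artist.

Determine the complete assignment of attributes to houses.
Solution:

House | Color | Pet | Drink | Profession | Team
-----------------------------------------------
  1   | red | dog | juice | engineer | Gamma
  2   | yellow | cat | tea | doctor | Delta
  3   | white | bird | coffee | artist | Alpha
  4   | green | fish | water | teacher | Beta
  5   | blue | horse | milk | lawyer | Epsilon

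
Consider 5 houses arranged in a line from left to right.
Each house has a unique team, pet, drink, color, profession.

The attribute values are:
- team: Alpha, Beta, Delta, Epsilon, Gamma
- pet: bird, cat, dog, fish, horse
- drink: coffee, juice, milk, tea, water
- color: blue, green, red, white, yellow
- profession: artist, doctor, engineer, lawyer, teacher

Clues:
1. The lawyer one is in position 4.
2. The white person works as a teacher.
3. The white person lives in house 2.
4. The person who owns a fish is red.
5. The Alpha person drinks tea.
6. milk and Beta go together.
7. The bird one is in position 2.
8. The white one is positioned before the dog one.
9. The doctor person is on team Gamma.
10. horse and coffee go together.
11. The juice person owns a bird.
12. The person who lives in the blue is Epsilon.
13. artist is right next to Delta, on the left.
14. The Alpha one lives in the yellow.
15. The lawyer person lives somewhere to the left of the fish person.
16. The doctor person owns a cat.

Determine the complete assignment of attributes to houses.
Solution:

House | Team | Pet | Drink | Color | Profession
-----------------------------------------------
  1   | Epsilon | horse | coffee | blue | artist
  2   | Delta | bird | juice | white | teacher
  3   | Gamma | cat | water | green | doctor
  4   | Alpha | dog | tea | yellow | lawyer
  5   | Beta | fish | milk | red | engineer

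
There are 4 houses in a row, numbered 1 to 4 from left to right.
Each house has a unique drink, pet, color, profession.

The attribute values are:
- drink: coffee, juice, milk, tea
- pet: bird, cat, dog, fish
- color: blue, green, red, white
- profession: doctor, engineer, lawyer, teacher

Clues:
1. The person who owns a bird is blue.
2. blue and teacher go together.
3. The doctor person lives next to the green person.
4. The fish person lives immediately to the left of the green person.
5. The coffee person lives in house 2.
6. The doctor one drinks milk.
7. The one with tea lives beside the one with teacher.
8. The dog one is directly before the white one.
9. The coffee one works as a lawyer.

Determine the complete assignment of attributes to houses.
Solution:

House | Drink | Pet | Color | Profession
----------------------------------------
  1   | milk | fish | red | doctor
  2   | coffee | dog | green | lawyer
  3   | tea | cat | white | engineer
  4   | juice | bird | blue | teacher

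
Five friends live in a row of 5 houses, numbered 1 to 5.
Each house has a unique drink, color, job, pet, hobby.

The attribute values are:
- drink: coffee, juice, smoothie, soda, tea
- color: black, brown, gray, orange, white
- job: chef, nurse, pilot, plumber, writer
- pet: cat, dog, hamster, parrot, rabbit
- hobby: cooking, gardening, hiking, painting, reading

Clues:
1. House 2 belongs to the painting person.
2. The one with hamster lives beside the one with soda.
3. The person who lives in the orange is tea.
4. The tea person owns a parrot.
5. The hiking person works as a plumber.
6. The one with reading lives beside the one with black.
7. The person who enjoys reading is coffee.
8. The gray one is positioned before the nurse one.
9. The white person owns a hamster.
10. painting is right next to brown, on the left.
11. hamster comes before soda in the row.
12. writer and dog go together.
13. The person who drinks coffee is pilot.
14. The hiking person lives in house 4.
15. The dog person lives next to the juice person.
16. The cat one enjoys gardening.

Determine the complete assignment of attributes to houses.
Solution:

House | Drink | Color | Job | Pet | Hobby
-----------------------------------------
  1   | coffee | white | pilot | hamster | reading
  2   | soda | black | writer | dog | painting
  3   | juice | brown | chef | cat | gardening
  4   | smoothie | gray | plumber | rabbit | hiking
  5   | tea | orange | nurse | parrot | cooking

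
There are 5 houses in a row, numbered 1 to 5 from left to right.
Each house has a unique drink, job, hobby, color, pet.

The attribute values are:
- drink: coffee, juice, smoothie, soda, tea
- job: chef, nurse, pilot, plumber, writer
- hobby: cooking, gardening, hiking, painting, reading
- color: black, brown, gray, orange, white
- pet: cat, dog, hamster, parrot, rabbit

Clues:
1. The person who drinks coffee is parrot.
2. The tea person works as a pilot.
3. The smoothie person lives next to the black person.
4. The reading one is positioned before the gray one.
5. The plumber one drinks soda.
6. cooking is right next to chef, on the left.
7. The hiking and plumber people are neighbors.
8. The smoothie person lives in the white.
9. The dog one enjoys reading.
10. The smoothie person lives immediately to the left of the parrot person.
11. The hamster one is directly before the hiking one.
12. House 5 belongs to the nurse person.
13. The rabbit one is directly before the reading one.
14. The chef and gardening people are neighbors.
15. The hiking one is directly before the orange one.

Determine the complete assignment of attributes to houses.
Solution:

House | Drink | Job | Hobby | Color | Pet
-----------------------------------------
  1   | smoothie | writer | cooking | white | hamster
  2   | coffee | chef | hiking | black | parrot
  3   | soda | plumber | gardening | orange | rabbit
  4   | tea | pilot | reading | brown | dog
  5   | juice | nurse | painting | gray | cat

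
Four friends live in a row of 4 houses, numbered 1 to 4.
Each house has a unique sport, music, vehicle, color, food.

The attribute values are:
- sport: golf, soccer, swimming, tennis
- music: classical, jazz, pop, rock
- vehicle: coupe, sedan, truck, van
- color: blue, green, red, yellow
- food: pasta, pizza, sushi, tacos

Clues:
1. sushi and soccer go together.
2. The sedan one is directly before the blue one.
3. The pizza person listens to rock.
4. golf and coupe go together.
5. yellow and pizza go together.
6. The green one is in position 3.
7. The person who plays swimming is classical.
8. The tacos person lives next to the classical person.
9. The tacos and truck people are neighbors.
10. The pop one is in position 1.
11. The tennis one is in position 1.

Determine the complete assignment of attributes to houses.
Solution:

House | Sport | Music | Vehicle | Color | Food
----------------------------------------------
  1   | tennis | pop | sedan | red | tacos
  2   | swimming | classical | truck | blue | pasta
  3   | soccer | jazz | van | green | sushi
  4   | golf | rock | coupe | yellow | pizza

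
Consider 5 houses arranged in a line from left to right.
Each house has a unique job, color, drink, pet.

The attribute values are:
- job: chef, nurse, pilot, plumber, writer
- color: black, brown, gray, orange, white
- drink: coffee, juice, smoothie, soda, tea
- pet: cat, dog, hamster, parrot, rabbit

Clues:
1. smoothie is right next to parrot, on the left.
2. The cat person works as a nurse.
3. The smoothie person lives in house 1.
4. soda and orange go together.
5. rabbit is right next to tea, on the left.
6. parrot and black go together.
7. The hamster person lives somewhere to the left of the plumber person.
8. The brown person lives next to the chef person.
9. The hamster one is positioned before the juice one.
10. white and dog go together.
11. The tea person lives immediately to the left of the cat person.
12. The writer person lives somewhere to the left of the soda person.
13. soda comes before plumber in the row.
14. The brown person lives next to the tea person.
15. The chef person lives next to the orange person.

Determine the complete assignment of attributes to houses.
Solution:

House | Job | Color | Drink | Pet
---------------------------------
  1   | writer | brown | smoothie | rabbit
  2   | chef | black | tea | parrot
  3   | nurse | orange | soda | cat
  4   | pilot | gray | coffee | hamster
  5   | plumber | white | juice | dog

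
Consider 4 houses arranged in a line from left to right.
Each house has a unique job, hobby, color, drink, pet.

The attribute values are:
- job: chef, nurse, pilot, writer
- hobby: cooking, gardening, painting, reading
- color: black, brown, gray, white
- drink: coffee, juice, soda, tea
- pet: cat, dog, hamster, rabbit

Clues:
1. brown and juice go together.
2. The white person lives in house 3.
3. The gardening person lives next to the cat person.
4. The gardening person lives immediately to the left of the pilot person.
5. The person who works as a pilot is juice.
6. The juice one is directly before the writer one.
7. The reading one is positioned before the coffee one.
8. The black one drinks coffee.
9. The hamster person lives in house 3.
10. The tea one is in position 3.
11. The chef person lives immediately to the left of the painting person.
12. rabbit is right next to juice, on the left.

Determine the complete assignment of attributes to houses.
Solution:

House | Job | Hobby | Color | Drink | Pet
-----------------------------------------
  1   | chef | gardening | gray | soda | rabbit
  2   | pilot | painting | brown | juice | cat
  3   | writer | reading | white | tea | hamster
  4   | nurse | cooking | black | coffee | dog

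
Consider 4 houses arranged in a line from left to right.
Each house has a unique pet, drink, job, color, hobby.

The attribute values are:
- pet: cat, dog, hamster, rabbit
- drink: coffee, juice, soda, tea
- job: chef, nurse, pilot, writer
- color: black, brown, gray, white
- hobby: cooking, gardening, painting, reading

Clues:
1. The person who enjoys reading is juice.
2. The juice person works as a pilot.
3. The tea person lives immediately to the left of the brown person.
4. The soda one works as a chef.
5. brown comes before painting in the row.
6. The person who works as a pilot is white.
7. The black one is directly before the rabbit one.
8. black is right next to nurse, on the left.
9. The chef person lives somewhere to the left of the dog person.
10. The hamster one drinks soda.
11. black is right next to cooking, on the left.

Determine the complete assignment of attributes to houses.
Solution:

House | Pet | Drink | Job | Color | Hobby
-----------------------------------------
  1   | cat | tea | writer | black | gardening
  2   | rabbit | coffee | nurse | brown | cooking
  3   | hamster | soda | chef | gray | painting
  4   | dog | juice | pilot | white | reading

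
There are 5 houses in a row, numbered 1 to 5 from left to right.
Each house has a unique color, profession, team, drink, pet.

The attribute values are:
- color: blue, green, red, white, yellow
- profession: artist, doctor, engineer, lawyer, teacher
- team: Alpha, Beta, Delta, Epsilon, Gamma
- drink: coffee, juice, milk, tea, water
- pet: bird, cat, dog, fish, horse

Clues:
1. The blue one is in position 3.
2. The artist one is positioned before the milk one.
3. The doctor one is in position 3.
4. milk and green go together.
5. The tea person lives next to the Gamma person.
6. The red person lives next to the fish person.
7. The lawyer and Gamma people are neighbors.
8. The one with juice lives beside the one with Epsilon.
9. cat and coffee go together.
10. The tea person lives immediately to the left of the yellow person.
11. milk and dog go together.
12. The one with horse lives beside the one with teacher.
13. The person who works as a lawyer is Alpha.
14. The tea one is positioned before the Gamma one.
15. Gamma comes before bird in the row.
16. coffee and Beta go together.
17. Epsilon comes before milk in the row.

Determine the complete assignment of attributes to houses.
Solution:

House | Color | Profession | Team | Drink | Pet
-----------------------------------------------
  1   | red | lawyer | Alpha | tea | horse
  2   | yellow | teacher | Gamma | juice | fish
  3   | blue | doctor | Epsilon | water | bird
  4   | white | artist | Beta | coffee | cat
  5   | green | engineer | Delta | milk | dog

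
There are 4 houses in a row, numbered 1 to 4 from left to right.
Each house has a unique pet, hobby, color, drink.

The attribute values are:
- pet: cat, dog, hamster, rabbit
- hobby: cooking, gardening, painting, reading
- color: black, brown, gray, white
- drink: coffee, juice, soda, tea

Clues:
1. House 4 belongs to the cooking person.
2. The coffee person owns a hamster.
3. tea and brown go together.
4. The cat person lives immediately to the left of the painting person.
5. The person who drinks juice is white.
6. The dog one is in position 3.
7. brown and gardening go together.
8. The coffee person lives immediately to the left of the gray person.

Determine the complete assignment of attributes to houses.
Solution:

House | Pet | Hobby | Color | Drink
-----------------------------------
  1   | cat | gardening | brown | tea
  2   | hamster | painting | black | coffee
  3   | dog | reading | gray | soda
  4   | rabbit | cooking | white | juice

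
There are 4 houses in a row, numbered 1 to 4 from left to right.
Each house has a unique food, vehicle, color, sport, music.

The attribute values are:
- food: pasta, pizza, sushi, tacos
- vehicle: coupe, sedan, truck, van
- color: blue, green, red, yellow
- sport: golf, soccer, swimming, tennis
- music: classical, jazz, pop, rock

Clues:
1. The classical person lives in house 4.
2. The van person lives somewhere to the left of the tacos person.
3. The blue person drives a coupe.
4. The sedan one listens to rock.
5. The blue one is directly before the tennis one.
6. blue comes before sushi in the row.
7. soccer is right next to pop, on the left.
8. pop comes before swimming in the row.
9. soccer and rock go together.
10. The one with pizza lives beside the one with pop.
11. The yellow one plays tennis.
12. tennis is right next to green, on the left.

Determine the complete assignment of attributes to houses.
Solution:

House | Food | Vehicle | Color | Sport | Music
----------------------------------------------
  1   | pizza | sedan | red | soccer | rock
  2   | pasta | coupe | blue | golf | pop
  3   | sushi | van | yellow | tennis | jazz
  4   | tacos | truck | green | swimming | classical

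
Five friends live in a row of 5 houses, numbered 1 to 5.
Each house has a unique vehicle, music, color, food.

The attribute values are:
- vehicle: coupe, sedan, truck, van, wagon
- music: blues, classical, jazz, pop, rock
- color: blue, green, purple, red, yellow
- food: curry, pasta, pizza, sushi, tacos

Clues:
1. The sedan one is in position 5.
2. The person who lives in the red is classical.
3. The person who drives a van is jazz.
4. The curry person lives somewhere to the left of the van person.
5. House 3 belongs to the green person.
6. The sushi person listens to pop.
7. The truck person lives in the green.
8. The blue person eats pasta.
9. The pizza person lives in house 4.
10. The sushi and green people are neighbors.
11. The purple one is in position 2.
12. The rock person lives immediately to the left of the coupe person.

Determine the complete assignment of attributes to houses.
Solution:

House | Vehicle | Music | Color | Food
--------------------------------------
  1   | wagon | rock | blue | pasta
  2   | coupe | pop | purple | sushi
  3   | truck | blues | green | curry
  4   | van | jazz | yellow | pizza
  5   | sedan | classical | red | tacos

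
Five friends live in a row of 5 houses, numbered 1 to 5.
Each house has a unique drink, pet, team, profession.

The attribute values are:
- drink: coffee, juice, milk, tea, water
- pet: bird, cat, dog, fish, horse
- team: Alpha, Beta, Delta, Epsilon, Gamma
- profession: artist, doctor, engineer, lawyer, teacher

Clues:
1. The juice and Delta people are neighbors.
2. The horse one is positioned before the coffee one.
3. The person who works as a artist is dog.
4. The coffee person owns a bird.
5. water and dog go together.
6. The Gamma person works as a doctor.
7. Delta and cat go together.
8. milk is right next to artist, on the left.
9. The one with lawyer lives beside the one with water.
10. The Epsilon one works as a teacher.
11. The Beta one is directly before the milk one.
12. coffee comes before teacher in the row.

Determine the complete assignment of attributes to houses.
Solution:

House | Drink | Pet | Team | Profession
---------------------------------------
  1   | juice | horse | Beta | engineer
  2   | milk | cat | Delta | lawyer
  3   | water | dog | Alpha | artist
  4   | coffee | bird | Gamma | doctor
  5   | tea | fish | Epsilon | teacher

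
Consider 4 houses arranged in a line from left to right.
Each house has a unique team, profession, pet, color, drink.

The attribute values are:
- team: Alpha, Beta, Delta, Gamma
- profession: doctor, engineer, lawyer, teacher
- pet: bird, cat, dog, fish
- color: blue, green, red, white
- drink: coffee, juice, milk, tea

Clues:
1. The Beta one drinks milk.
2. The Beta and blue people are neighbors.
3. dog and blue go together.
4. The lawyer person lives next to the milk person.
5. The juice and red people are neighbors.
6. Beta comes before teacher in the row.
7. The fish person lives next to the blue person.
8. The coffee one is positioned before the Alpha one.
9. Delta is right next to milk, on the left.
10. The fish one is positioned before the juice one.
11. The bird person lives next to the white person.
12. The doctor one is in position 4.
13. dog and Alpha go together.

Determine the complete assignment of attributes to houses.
Solution:

House | Team | Profession | Pet | Color | Drink
-----------------------------------------------
  1   | Delta | lawyer | bird | green | coffee
  2   | Beta | engineer | fish | white | milk
  3   | Alpha | teacher | dog | blue | juice
  4   | Gamma | doctor | cat | red | tea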